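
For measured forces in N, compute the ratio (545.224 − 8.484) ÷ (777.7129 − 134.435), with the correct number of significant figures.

0.834383

545.224 − 8.484 = 536.740, limited to 3 d.p. → 6 s.f.; 777.7129 − 134.435 = 643.2779, limited to 3 d.p. → 6 s.f.
Carrying full precision, 536.740 ÷ 643.2779 = 0.834382776091…; keep min(6, 6) = 6 s.f.
Rounded to 6 significant figures: 0.834383.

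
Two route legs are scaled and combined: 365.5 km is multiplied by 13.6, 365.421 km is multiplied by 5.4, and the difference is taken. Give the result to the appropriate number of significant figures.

365.5 × 13.6 = 4970.8 → 4.97 × 10^3 km (3 s.f., last digit at the 10^1 place).
365.421 × 5.4 = 1973.2734 → 2.0 × 10^3 km (2 s.f., last digit at the 10^2 place).
Difference: 2997.5266 km; keep the coarser place, 10^2.
Result: 3.0 × 10^3 km.

3.0 × 10^3 km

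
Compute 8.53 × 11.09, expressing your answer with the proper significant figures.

8.53 × 11.09 = 94.5977
Multiplication/division keeps the fewest significant figures: 8.53 → 3 s.f., 11.09 → 4 s.f.; limit is 3.
Rounded to 3 significant figures: 94.6.

94.6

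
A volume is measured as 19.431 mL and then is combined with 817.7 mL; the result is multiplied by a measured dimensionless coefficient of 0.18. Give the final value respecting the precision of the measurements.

19.431 mL + 817.7 mL = 837.131 mL; the sum is limited to 1 decimal place (4 s.f.).
Carrying full precision, 837.131 × 0.18 = 150.68358 mL; 0.18 has 2 s.f., so the result keeps min(4, 2) = 2 s.f.
Rounded to 2 significant figures: 1.5 × 10^2 mL.

1.5 × 10^2 mL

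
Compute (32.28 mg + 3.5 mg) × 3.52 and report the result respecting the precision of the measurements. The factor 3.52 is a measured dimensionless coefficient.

32.28 mg + 3.5 mg = 35.78 mg; the sum is limited to 1 decimal place (3 s.f.).
Carrying full precision, 35.78 × 3.52 = 125.9456 mg; 3.52 has 3 s.f., so the result keeps min(3, 3) = 3 s.f.
Rounded to 3 significant figures: 126 mg.

126 mg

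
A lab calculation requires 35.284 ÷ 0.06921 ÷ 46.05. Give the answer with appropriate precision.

35.284 ÷ 0.06921 ÷ 46.05 = 11.0708082735…
Multiplication/division keeps the fewest significant figures: 35.284 → 5 s.f., 0.06921 → 4 s.f., 46.05 → 4 s.f.; limit is 4.
Rounded to 4 significant figures: 11.07.

11.07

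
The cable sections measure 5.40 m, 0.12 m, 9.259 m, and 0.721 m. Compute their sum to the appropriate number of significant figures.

15.50 m

5.40 m + 0.12 m + 9.259 m + 0.721 m = 15.500 m.
Addition/subtraction keeps the fewest decimal places: 5.40 → 2 decimal places, 0.12 → 2 decimal places, 9.259 → 3 decimal places, 0.721 → 3 decimal places; limit is 2.
Rounded to 2 decimal places: 15.50 m.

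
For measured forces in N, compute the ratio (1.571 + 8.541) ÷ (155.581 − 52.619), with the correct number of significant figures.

9.8211 × 10^-2

1.571 + 8.541 = 10.112, limited to 3 d.p. → 5 s.f.; 155.581 − 52.619 = 102.962, limited to 3 d.p. → 6 s.f.
Carrying full precision, 10.112 ÷ 102.962 = 0.0982109904625…; keep min(5, 6) = 5 s.f.
Rounded to 5 significant figures: 9.8211 × 10^-2.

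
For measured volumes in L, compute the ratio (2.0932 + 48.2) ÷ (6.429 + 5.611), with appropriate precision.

4.18

2.0932 + 48.2 = 50.2932, limited to 1 d.p. → 3 s.f.; 6.429 + 5.611 = 12.040, limited to 3 d.p. → 5 s.f.
Carrying full precision, 50.2932 ÷ 12.040 = 4.17717607973…; keep min(3, 5) = 3 s.f.
Rounded to 3 significant figures: 4.18.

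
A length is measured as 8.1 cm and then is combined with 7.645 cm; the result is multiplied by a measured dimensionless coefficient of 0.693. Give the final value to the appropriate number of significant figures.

8.1 cm + 7.645 cm = 15.745 cm; the sum is limited to 1 decimal place (3 s.f.).
Carrying full precision, 15.745 × 0.693 = 10.911285 cm; 0.693 has 3 s.f., so the result keeps min(3, 3) = 3 s.f.
Rounded to 3 significant figures: 10.9 cm.

10.9 cm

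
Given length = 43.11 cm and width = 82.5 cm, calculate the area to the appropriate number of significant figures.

3.56 × 10³ cm²

area = 43.11 cm × 82.5 cm = 3556.575 cm².
43.11 has 4 significant figures; 82.5 has 3.
Division/multiplication keeps the fewest: 3 significant figures.
Rounded: 3.56 × 10³ cm².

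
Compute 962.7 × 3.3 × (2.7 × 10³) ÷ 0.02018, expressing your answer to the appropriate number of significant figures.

962.7 × 3.3 × (2.7 × 10³) ÷ 0.02018 = 425057333.994…
Multiplication/division keeps the fewest significant figures: 962.7 → 4 s.f., 3.3 → 2 s.f., 2.7 × 10³ → 2 s.f., 0.02018 → 4 s.f.; limit is 2.
Rounded to 2 significant figures: 4.3 × 10⁸.

4.3 × 10⁸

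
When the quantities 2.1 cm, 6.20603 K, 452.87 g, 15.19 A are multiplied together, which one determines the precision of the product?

2.1 cm

2.1 cm → 2 s.f.; 6.20603 K → 6 s.f.; 452.87 g → 5 s.f.; 15.19 A → 4 s.f.
The fewest is 2 significant figures, from 2.1 cm.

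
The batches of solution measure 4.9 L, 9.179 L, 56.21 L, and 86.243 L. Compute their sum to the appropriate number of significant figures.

156.5 L

4.9 L + 9.179 L + 56.21 L + 86.243 L = 156.532 L.
Addition/subtraction keeps the fewest decimal places: 4.9 → 1 decimal place, 9.179 → 3 decimal places, 56.21 → 2 decimal places, 86.243 → 3 decimal places; limit is 1.
Rounded to 1 decimal place: 156.5 L.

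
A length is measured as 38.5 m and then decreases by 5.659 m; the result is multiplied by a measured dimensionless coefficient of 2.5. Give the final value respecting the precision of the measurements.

38.5 m − 5.659 m = 32.841 m; the difference is limited to 1 decimal place (3 s.f.).
Carrying full precision, 32.841 × 2.5 = 82.1025 m; 2.5 has 2 s.f., so the result keeps min(3, 2) = 2 s.f.
Rounded to 2 significant figures: 82 m.

82 m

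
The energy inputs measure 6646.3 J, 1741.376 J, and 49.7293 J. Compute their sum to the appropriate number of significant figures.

8437.4 J

6646.3 J + 1741.376 J + 49.7293 J = 8437.4053 J.
Addition/subtraction keeps the fewest decimal places: 6646.3 → 1 decimal place, 1741.376 → 3 decimal places, 49.7293 → 4 decimal places; limit is 1.
Rounded to 1 decimal place: 8437.4 J.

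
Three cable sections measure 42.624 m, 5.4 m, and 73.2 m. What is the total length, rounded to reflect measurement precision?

121.2 m

42.624 m + 5.4 m + 73.2 m = 121.224 m.
Addition/subtraction keeps the fewest decimal places: 42.624 → 3 decimal places, 5.4 → 1 decimal place, 73.2 → 1 decimal place; limit is 1.
Rounded to 1 decimal place: 121.2 m.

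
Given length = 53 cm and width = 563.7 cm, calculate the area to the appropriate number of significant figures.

area = 53 cm × 563.7 cm = 29876.1 cm².
53 has 2 significant figures; 563.7 has 4.
Division/multiplication keeps the fewest: 2 significant figures.
Rounded: 3.0 × 10⁴ cm².

3.0 × 10⁴ cm²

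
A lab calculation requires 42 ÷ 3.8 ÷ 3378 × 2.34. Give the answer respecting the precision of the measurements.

0.0077

42 ÷ 3.8 ÷ 3378 × 2.34 = 0.00765635224829…
Multiplication/division keeps the fewest significant figures: 42 → 2 s.f., 3.8 → 2 s.f., 3378 → 4 s.f., 2.34 → 3 s.f.; limit is 2.
Rounded to 2 significant figures: 0.0077.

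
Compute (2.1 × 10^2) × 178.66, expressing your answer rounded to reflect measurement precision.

3.8 × 10^4

(2.1 × 10^2) × 178.66 = 37518.6
Multiplication/division keeps the fewest significant figures: 2.1 × 10^2 → 2 s.f., 178.66 → 5 s.f.; limit is 2.
Rounded to 2 significant figures: 3.8 × 10^4.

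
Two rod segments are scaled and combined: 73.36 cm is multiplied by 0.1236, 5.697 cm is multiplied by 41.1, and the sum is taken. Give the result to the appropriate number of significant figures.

73.36 × 0.1236 = 9.067296 → 9.067 cm (4 s.f., last digit at the 10^-3 place).
5.697 × 41.1 = 234.1467 → 234 cm (3 s.f., last digit at the 10^0 place).
Sum: 243.213996 cm; keep the coarser place, 10^0.
Result: 243 cm.

243 cm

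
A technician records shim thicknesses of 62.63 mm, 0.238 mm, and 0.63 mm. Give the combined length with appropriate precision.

63.50 mm

62.63 mm + 0.238 mm + 0.63 mm = 63.498 mm.
Addition/subtraction keeps the fewest decimal places: 62.63 → 2 decimal places, 0.238 → 3 decimal places, 0.63 → 2 decimal places; limit is 2.
Rounded to 2 decimal places: 63.50 mm.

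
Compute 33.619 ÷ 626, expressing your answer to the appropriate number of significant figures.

33.619 ÷ 626 = 0.0537044728435…
Multiplication/division keeps the fewest significant figures: 33.619 → 5 s.f., 626 → 3 s.f.; limit is 3.
Rounded to 3 significant figures: 0.0537.

0.0537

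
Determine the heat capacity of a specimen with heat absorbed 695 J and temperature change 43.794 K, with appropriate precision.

15.9 J/K

heat capacity = 695 J ÷ 43.794 K = 15.8697538476… J/K.
695 has 3 significant figures; 43.794 has 5.
Division/multiplication keeps the fewest: 3 significant figures.
Rounded: 15.9 J/K.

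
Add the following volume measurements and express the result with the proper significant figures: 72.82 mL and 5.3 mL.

78.1 mL

72.82 mL + 5.3 mL = 78.12 mL.
Addition/subtraction keeps the fewest decimal places: 72.82 → 2 decimal places, 5.3 → 1 decimal place; limit is 1.
Rounded to 1 decimal place: 78.1 mL.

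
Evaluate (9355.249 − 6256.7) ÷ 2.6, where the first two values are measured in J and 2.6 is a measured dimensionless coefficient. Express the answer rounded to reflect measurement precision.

1.2 × 10³ J

9355.249 J − 6256.7 J = 3098.549 J; the difference is limited to 1 decimal place (5 s.f.).
Carrying full precision, 3098.549 ÷ 2.6 = 1191.74961538… J; 2.6 has 2 s.f., so the result keeps min(5, 2) = 2 s.f.
Rounded to 2 significant figures: 1.2 × 10³ J.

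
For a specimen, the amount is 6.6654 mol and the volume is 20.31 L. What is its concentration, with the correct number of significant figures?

concentration = 6.6654 mol ÷ 20.31 L = 0.328183161004… mol/L.
6.6654 has 5 significant figures; 20.31 has 4.
Division/multiplication keeps the fewest: 4 significant figures.
Rounded: 0.3282 mol/L.

0.3282 mol/L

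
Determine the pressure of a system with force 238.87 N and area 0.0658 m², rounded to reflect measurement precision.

pressure = 238.87 N ÷ 0.0658 m² = 3630.24316109… Pa.
238.87 has 5 significant figures; 0.0658 has 3.
Division/multiplication keeps the fewest: 3 significant figures.
Rounded: 3.63 × 10^3 Pa.

3.63 × 10^3 Pa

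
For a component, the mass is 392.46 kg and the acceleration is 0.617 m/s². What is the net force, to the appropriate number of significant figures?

net force = 392.46 kg × 0.617 m/s² = 242.14782 N.
392.46 has 5 significant figures; 0.617 has 3.
Division/multiplication keeps the fewest: 3 significant figures.
Rounded: 242 N.

242 N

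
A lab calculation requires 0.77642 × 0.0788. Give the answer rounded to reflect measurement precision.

0.77642 × 0.0788 = 0.061181896
Multiplication/division keeps the fewest significant figures: 0.77642 → 5 s.f., 0.0788 → 3 s.f.; limit is 3.
Rounded to 3 significant figures: 6.12 × 10⁻².

6.12 × 10⁻²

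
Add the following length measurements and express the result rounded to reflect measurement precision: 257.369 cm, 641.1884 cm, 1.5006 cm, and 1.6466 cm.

901.705 cm

257.369 cm + 641.1884 cm + 1.5006 cm + 1.6466 cm = 901.7046 cm.
Addition/subtraction keeps the fewest decimal places: 257.369 → 3 decimal places, 641.1884 → 4 decimal places, 1.5006 → 4 decimal places, 1.6466 → 4 decimal places; limit is 3.
Rounded to 3 decimal places: 901.705 cm.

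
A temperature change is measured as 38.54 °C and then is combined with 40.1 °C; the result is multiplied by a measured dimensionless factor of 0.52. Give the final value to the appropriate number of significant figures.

41 °C

38.54 °C + 40.1 °C = 78.64 °C; the sum is limited to 1 decimal place (3 s.f.).
Carrying full precision, 78.64 × 0.52 = 40.8928 °C; 0.52 has 2 s.f., so the result keeps min(3, 2) = 2 s.f.
Rounded to 2 significant figures: 41 °C.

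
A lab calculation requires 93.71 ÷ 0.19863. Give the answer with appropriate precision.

93.71 ÷ 0.19863 = 471.781704677…
Multiplication/division keeps the fewest significant figures: 93.71 → 4 s.f., 0.19863 → 5 s.f.; limit is 4.
Rounded to 4 significant figures: 471.8.

471.8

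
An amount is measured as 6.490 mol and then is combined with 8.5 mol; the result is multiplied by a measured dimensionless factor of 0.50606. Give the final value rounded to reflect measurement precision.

6.490 mol + 8.5 mol = 14.990 mol; the sum is limited to 1 decimal place (3 s.f.).
Carrying full precision, 14.990 × 0.50606 = 7.5858394 mol; 0.50606 has 5 s.f., so the result keeps min(3, 5) = 3 s.f.
Rounded to 3 significant figures: 7.59 mol.

7.59 mol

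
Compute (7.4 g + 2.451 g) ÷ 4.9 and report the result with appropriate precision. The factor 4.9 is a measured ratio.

7.4 g + 2.451 g = 9.851 g; the sum is limited to 1 decimal place (2 s.f.).
Carrying full precision, 9.851 ÷ 4.9 = 2.01040816327… g; 4.9 has 2 s.f., so the result keeps min(2, 2) = 2 s.f.
Rounded to 2 significant figures: 2.0 g.

2.0 g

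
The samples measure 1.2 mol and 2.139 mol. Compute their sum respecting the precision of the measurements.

1.2 mol + 2.139 mol = 3.339 mol.
Addition/subtraction keeps the fewest decimal places: 1.2 → 1 decimal place, 2.139 → 3 decimal places; limit is 1.
Rounded to 1 decimal place: 3.3 mol.

3.3 mol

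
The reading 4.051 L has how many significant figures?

4.051: zeros between nonzero digits are significant.

4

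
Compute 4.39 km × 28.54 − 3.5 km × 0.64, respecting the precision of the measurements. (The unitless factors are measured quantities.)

4.39 × 28.54 = 125.2906 → 125 km (3 s.f., last digit at the 10^0 place).
3.5 × 0.64 = 2.24 → 2.2 km (2 s.f., last digit at the 10^-1 place).
Difference: 123.0506 km; keep the coarser place, 10^0.
Result: 123 km.

123 km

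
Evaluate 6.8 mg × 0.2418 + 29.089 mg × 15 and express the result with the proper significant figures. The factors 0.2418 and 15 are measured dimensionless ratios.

6.8 × 0.2418 = 1.64424 → 1.6 mg (2 s.f., last digit at the 10^-1 place).
29.089 × 15 = 436.335 → 4.4 × 10² mg (2 s.f., last digit at the 10^1 place).
Sum: 437.97924 mg; keep the coarser place, 10^1.
Result: 4.4 × 10² mg.

4.4 × 10² mg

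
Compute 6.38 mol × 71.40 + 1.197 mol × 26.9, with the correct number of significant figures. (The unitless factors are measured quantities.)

488 mol

6.38 × 71.40 = 455.532 → 456 mol (3 s.f., last digit at the 10^0 place).
1.197 × 26.9 = 32.1993 → 32.2 mol (3 s.f., last digit at the 10^-1 place).
Sum: 487.7313 mol; keep the coarser place, 10^0.
Result: 488 mol.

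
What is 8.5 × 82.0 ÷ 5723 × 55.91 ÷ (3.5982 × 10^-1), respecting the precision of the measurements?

8.5 × 82.0 ÷ 5723 × 55.91 ÷ (3.5982 × 10^-1) = 18.9240124557…
Multiplication/division keeps the fewest significant figures: 8.5 → 2 s.f., 82.0 → 3 s.f., 5723 → 4 s.f., 55.91 → 4 s.f., 3.5982 × 10^-1 → 5 s.f.; limit is 2.
Rounded to 2 significant figures: 19.

19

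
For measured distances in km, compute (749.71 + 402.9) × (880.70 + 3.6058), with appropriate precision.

1.0193 × 10^6 km²

749.71 + 402.9 = 1152.61, limited to 1 d.p. → 5 s.f.; 880.70 + 3.6058 = 884.3058, limited to 2 d.p. → 5 s.f.
Carrying full precision, 1152.61 × 884.3058 = 1019259.70814…; keep min(5, 5) = 5 s.f.
Rounded to 5 significant figures: 1.0193 × 10^6 km².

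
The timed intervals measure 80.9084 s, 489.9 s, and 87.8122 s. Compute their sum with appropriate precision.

658.6 s

80.9084 s + 489.9 s + 87.8122 s = 658.6206 s.
Addition/subtraction keeps the fewest decimal places: 80.9084 → 4 decimal places, 489.9 → 1 decimal place, 87.8122 → 4 decimal places; limit is 1.
Rounded to 1 decimal place: 658.6 s.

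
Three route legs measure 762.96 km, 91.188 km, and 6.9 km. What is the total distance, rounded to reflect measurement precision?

762.96 km + 91.188 km + 6.9 km = 861.048 km.
Addition/subtraction keeps the fewest decimal places: 762.96 → 2 decimal places, 91.188 → 3 decimal places, 6.9 → 1 decimal place; limit is 1.
Rounded to 1 decimal place: 861.0 km.

861.0 km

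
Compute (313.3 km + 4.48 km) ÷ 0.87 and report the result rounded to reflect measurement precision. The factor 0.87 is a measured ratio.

313.3 km + 4.48 km = 317.78 km; the sum is limited to 1 decimal place (4 s.f.).
Carrying full precision, 317.78 ÷ 0.87 = 365.264367816… km; 0.87 has 2 s.f., so the result keeps min(4, 2) = 2 s.f.
Rounded to 2 significant figures: 3.7 × 10² km.

3.7 × 10² km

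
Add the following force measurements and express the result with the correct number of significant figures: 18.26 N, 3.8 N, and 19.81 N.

41.9 N

18.26 N + 3.8 N + 19.81 N = 41.87 N.
Addition/subtraction keeps the fewest decimal places: 18.26 → 2 decimal places, 3.8 → 1 decimal place, 19.81 → 2 decimal places; limit is 1.
Rounded to 1 decimal place: 41.9 N.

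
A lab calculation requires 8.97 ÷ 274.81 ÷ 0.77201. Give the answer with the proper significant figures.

8.97 ÷ 274.81 ÷ 0.77201 = 0.0422801953314…
Multiplication/division keeps the fewest significant figures: 8.97 → 3 s.f., 274.81 → 5 s.f., 0.77201 → 5 s.f.; limit is 3.
Rounded to 3 significant figures: 0.0423.

0.0423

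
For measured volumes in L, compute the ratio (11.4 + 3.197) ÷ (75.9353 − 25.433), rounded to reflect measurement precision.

11.4 + 3.197 = 14.597, limited to 1 d.p. → 3 s.f.; 75.9353 − 25.433 = 50.5023, limited to 3 d.p. → 5 s.f.
Carrying full precision, 14.597 ÷ 50.5023 = 0.289036340919…; keep min(3, 5) = 3 s.f.
Rounded to 3 significant figures: 0.289.

0.289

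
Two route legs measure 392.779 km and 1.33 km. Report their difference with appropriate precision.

392.779 km − 1.33 km = 391.449 km.
Addition/subtraction keeps the fewest decimal places: 392.779 → 3 decimal places, 1.33 → 2 decimal places; limit is 2.
Rounded to 2 decimal places: 3.9145 × 10^2 km.

3.9145 × 10^2 km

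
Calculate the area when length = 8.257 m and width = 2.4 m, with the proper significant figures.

2.0 × 10^1 m²

area = 8.257 m × 2.4 m = 19.8168 m².
8.257 has 4 significant figures; 2.4 has 2.
Division/multiplication keeps the fewest: 2 significant figures.
Rounded: 2.0 × 10^1 m².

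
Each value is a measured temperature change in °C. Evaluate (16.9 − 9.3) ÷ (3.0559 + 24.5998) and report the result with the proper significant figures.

16.9 − 9.3 = 7.6, limited to 1 d.p. → 2 s.f.; 3.0559 + 24.5998 = 27.6557, limited to 4 d.p. → 6 s.f.
Carrying full precision, 7.6 ÷ 27.6557 = 0.27480772499…; keep min(2, 6) = 2 s.f.
Rounded to 2 significant figures: 0.27.

0.27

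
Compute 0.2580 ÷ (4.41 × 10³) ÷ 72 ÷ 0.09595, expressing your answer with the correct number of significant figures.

0.2580 ÷ (4.41 × 10³) ÷ 72 ÷ 0.09595 = 0.00000846844440978…
Multiplication/division keeps the fewest significant figures: 0.2580 → 4 s.f., 4.41 × 10³ → 3 s.f., 72 → 2 s.f., 0.09595 → 4 s.f.; limit is 2.
Rounded to 2 significant figures: 8.5 × 10⁻⁶.

8.5 × 10⁻⁶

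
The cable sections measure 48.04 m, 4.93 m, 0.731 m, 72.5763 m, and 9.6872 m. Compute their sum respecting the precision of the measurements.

48.04 m + 4.93 m + 0.731 m + 72.5763 m + 9.6872 m = 135.9645 m.
Addition/subtraction keeps the fewest decimal places: 48.04 → 2 decimal places, 4.93 → 2 decimal places, 0.731 → 3 decimal places, 72.5763 → 4 decimal places, 9.6872 → 4 decimal places; limit is 2.
Rounded to 2 decimal places: 135.96 m.

135.96 m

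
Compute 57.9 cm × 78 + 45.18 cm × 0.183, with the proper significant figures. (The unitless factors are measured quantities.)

57.9 × 78 = 4516.2 → 4.5 × 10³ cm (2 s.f., last digit at the 10^2 place).
45.18 × 0.183 = 8.26794 → 8.27 cm (3 s.f., last digit at the 10^-2 place).
Sum: 4524.46794 cm; keep the coarser place, 10^2.
Result: 4.5 × 10³ cm.

4.5 × 10³ cm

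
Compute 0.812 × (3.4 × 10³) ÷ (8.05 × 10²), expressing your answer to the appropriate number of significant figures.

0.812 × (3.4 × 10³) ÷ (8.05 × 10²) = 3.42956521739…
Multiplication/division keeps the fewest significant figures: 0.812 → 3 s.f., 3.4 × 10³ → 2 s.f., 8.05 × 10² → 3 s.f.; limit is 2.
Rounded to 2 significant figures: 3.4.

3.4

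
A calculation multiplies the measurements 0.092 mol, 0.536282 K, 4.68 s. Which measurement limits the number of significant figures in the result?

0.092 mol

0.092 mol → 2 s.f.; 0.536282 K → 6 s.f.; 4.68 s → 3 s.f.
The fewest is 2 significant figures, from 0.092 mol.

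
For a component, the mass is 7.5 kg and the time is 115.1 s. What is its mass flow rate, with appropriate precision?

0.065 kg/s

mass flow rate = 7.5 kg ÷ 115.1 s = 0.0651607298002… kg/s.
7.5 has 2 significant figures; 115.1 has 4.
Division/multiplication keeps the fewest: 2 significant figures.
Rounded: 0.065 kg/s.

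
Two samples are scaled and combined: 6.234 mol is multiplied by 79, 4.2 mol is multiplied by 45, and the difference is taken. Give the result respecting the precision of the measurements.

6.234 × 79 = 492.486 → 4.9 × 10^2 mol (2 s.f., last digit at the 10^1 place).
4.2 × 45 = 189 → 1.9 × 10^2 mol (2 s.f., last digit at the 10^1 place).
Difference: 303.486 mol; keep the coarser place, 10^1.
Result: 3.0 × 10^2 mol.

3.0 × 10^2 mol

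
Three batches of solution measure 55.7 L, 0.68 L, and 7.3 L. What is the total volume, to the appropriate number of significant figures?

63.7 L

55.7 L + 0.68 L + 7.3 L = 63.68 L.
Addition/subtraction keeps the fewest decimal places: 55.7 → 1 decimal place, 0.68 → 2 decimal places, 7.3 → 1 decimal place; limit is 1.
Rounded to 1 decimal place: 63.7 L.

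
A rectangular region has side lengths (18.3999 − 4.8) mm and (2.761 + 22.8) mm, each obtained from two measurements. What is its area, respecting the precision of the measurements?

18.3999 − 4.8 = 13.5999, limited to 1 d.p. → 3 s.f.; 2.761 + 22.8 = 25.561, limited to 1 d.p. → 3 s.f.
Carrying full precision, 13.5999 × 25.561 = 347.6270439; keep min(3, 3) = 3 s.f.
Rounded to 3 significant figures: 3.48 × 10² mm².

3.48 × 10² mm²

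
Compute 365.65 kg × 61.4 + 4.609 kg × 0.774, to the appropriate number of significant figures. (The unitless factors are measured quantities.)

365.65 × 61.4 = 22450.91 → 2.25 × 10⁴ kg (3 s.f., last digit at the 10^2 place).
4.609 × 0.774 = 3.567366 → 3.57 kg (3 s.f., last digit at the 10^-2 place).
Sum: 22454.477366 kg; keep the coarser place, 10^2.
Result: 2.25 × 10⁴ kg.

2.25 × 10⁴ kg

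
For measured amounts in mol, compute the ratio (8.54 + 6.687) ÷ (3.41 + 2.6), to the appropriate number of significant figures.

2.5

8.54 + 6.687 = 15.227, limited to 2 d.p. → 4 s.f.; 3.41 + 2.6 = 6.01, limited to 1 d.p. → 2 s.f.
Carrying full precision, 15.227 ÷ 6.01 = 2.53361064892…; keep min(4, 2) = 2 s.f.
Rounded to 2 significant figures: 2.5.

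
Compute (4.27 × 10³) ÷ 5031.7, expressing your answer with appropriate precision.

(4.27 × 10³) ÷ 5031.7 = 0.84861975078…
Multiplication/division keeps the fewest significant figures: 4.27 × 10³ → 3 s.f., 5031.7 → 5 s.f.; limit is 3.
Rounded to 3 significant figures: 0.849.

0.849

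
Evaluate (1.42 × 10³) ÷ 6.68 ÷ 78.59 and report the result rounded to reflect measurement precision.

(1.42 × 10³) ÷ 6.68 ÷ 78.59 = 2.70485876447…
Multiplication/division keeps the fewest significant figures: 1.42 × 10³ → 3 s.f., 6.68 → 3 s.f., 78.59 → 4 s.f.; limit is 3.
Rounded to 3 significant figures: 2.70.

2.70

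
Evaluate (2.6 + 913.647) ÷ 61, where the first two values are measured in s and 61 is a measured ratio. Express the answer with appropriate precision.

15 s

2.6 s + 913.647 s = 916.247 s; the sum is limited to 1 decimal place (4 s.f.).
Carrying full precision, 916.247 ÷ 61 = 15.020442623… s; 61 has 2 s.f., so the result keeps min(4, 2) = 2 s.f.
Rounded to 2 significant figures: 15 s.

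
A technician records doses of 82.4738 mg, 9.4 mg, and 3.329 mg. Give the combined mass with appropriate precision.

95.2 mg

82.4738 mg + 9.4 mg + 3.329 mg = 95.2028 mg.
Addition/subtraction keeps the fewest decimal places: 82.4738 → 4 decimal places, 9.4 → 1 decimal place, 3.329 → 3 decimal places; limit is 1.
Rounded to 1 decimal place: 95.2 mg.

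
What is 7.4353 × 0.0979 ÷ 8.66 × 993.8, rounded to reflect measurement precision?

7.4353 × 0.0979 ÷ 8.66 × 993.8 = 83.5338096543…
Multiplication/division keeps the fewest significant figures: 7.4353 → 5 s.f., 0.0979 → 3 s.f., 8.66 → 3 s.f., 993.8 → 4 s.f.; limit is 3.
Rounded to 3 significant figures: 83.5.

83.5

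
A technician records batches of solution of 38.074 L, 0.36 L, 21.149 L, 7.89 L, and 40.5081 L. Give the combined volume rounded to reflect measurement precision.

107.98 L

38.074 L + 0.36 L + 21.149 L + 7.89 L + 40.5081 L = 107.9811 L.
Addition/subtraction keeps the fewest decimal places: 38.074 → 3 decimal places, 0.36 → 2 decimal places, 21.149 → 3 decimal places, 7.89 → 2 decimal places, 40.5081 → 4 decimal places; limit is 2.
Rounded to 2 decimal places: 107.98 L.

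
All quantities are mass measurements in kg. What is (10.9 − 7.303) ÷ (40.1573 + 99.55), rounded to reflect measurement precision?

0.026

10.9 − 7.303 = 3.597, limited to 1 d.p. → 2 s.f.; 40.1573 + 99.55 = 139.7073, limited to 2 d.p. → 5 s.f.
Carrying full precision, 3.597 ÷ 139.7073 = 0.0257466861073…; keep min(2, 5) = 2 s.f.
Rounded to 2 significant figures: 0.026.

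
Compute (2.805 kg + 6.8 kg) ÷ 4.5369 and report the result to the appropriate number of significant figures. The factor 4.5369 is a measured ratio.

2.1 kg

2.805 kg + 6.8 kg = 9.605 kg; the sum is limited to 1 decimal place (2 s.f.).
Carrying full precision, 9.605 ÷ 4.5369 = 2.11708435275… kg; 4.5369 has 5 s.f., so the result keeps min(2, 5) = 2 s.f.
Rounded to 2 significant figures: 2.1 kg.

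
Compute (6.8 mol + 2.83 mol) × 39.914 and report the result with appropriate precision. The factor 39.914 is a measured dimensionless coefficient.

3.8 × 10² mol

6.8 mol + 2.83 mol = 9.63 mol; the sum is limited to 1 decimal place (2 s.f.).
Carrying full precision, 9.63 × 39.914 = 384.37182 mol; 39.914 has 5 s.f., so the result keeps min(2, 5) = 2 s.f.
Rounded to 2 significant figures: 3.8 × 10² mol.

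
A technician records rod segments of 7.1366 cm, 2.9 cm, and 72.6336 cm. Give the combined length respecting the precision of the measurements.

7.1366 cm + 2.9 cm + 72.6336 cm = 82.6702 cm.
Addition/subtraction keeps the fewest decimal places: 7.1366 → 4 decimal places, 2.9 → 1 decimal place, 72.6336 → 4 decimal places; limit is 1.
Rounded to 1 decimal place: 82.7 cm.

82.7 cm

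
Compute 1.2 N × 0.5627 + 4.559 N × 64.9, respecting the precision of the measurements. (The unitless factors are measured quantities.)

297 N

1.2 × 0.5627 = 0.67524 → 0.68 N (2 s.f., last digit at the 10^-2 place).
4.559 × 64.9 = 295.8791 → 296 N (3 s.f., last digit at the 10^0 place).
Sum: 296.55434 N; keep the coarser place, 10^0.
Result: 297 N.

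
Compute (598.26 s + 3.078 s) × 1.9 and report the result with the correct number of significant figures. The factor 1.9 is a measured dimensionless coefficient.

598.26 s + 3.078 s = 601.338 s; the sum is limited to 2 decimal places (5 s.f.).
Carrying full precision, 601.338 × 1.9 = 1142.5422 s; 1.9 has 2 s.f., so the result keeps min(5, 2) = 2 s.f.
Rounded to 2 significant figures: 1.1 × 10³ s.

1.1 × 10³ s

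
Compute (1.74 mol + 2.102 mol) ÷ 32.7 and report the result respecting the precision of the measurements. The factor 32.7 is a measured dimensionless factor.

0.117 mol

1.74 mol + 2.102 mol = 3.842 mol; the sum is limited to 2 decimal places (3 s.f.).
Carrying full precision, 3.842 ÷ 32.7 = 0.11749235474… mol; 32.7 has 3 s.f., so the result keeps min(3, 3) = 3 s.f.
Rounded to 3 significant figures: 0.117 mol.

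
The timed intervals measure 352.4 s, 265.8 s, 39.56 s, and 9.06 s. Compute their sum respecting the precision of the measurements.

666.8 s

352.4 s + 265.8 s + 39.56 s + 9.06 s = 666.82 s.
Addition/subtraction keeps the fewest decimal places: 352.4 → 1 decimal place, 265.8 → 1 decimal place, 39.56 → 2 decimal places, 9.06 → 2 decimal places; limit is 1.
Rounded to 1 decimal place: 666.8 s.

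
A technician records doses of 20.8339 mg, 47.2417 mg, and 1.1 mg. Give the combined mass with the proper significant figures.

20.8339 mg + 47.2417 mg + 1.1 mg = 69.1756 mg.
Addition/subtraction keeps the fewest decimal places: 20.8339 → 4 decimal places, 47.2417 → 4 decimal places, 1.1 → 1 decimal place; limit is 1.
Rounded to 1 decimal place: 69.2 mg.

69.2 mg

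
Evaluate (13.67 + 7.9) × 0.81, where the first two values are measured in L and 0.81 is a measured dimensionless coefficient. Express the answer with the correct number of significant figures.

17 L

13.67 L + 7.9 L = 21.57 L; the sum is limited to 1 decimal place (3 s.f.).
Carrying full precision, 21.57 × 0.81 = 17.4717 L; 0.81 has 2 s.f., so the result keeps min(3, 2) = 2 s.f.
Rounded to 2 significant figures: 17 L.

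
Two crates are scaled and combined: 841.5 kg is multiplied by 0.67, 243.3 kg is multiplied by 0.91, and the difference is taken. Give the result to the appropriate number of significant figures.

841.5 × 0.67 = 563.805 → 5.6 × 10² kg (2 s.f., last digit at the 10^1 place).
243.3 × 0.91 = 221.403 → 2.2 × 10² kg (2 s.f., last digit at the 10^1 place).
Difference: 342.402 kg; keep the coarser place, 10^1.
Result: 3.4 × 10² kg.

3.4 × 10² kg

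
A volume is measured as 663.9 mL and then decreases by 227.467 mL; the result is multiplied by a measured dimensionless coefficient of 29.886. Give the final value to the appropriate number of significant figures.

1.304 × 10^4 mL

663.9 mL − 227.467 mL = 436.433 mL; the difference is limited to 1 decimal place (4 s.f.).
Carrying full precision, 436.433 × 29.886 = 13043.236638 mL; 29.886 has 5 s.f., so the result keeps min(4, 5) = 4 s.f.
Rounded to 4 significant figures: 1.304 × 10^4 mL.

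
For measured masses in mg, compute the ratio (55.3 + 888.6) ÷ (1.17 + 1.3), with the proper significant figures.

3.8 × 10^2

55.3 + 888.6 = 943.9, limited to 1 d.p. → 4 s.f.; 1.17 + 1.3 = 2.47, limited to 1 d.p. → 2 s.f.
Carrying full precision, 943.9 ÷ 2.47 = 382.145748988…; keep min(4, 2) = 2 s.f.
Rounded to 2 significant figures: 3.8 × 10^2.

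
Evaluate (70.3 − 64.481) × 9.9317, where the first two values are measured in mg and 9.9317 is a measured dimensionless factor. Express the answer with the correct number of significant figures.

70.3 mg − 64.481 mg = 5.819 mg; the difference is limited to 1 decimal place (2 s.f.).
Carrying full precision, 5.819 × 9.9317 = 57.7925623 mg; 9.9317 has 5 s.f., so the result keeps min(2, 5) = 2 s.f.
Rounded to 2 significant figures: 58 mg.

58 mg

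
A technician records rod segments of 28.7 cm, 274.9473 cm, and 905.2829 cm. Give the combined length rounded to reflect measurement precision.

28.7 cm + 274.9473 cm + 905.2829 cm = 1208.9302 cm.
Addition/subtraction keeps the fewest decimal places: 28.7 → 1 decimal place, 274.9473 → 4 decimal places, 905.2829 → 4 decimal places; limit is 1.
Rounded to 1 decimal place: 1208.9 cm.

1208.9 cm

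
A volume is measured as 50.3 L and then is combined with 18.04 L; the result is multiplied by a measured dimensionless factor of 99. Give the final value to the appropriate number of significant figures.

6.8 × 10³ L

50.3 L + 18.04 L = 68.34 L; the sum is limited to 1 decimal place (3 s.f.).
Carrying full precision, 68.34 × 99 = 6765.66 L; 99 has 2 s.f., so the result keeps min(3, 2) = 2 s.f.
Rounded to 2 significant figures: 6.8 × 10³ L.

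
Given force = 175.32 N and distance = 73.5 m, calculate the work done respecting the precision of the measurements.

work done = 175.32 N × 73.5 m = 12886.02 J.
175.32 has 5 significant figures; 73.5 has 3.
Division/multiplication keeps the fewest: 3 significant figures.
Rounded: 1.29 × 10⁴ J.

1.29 × 10⁴ J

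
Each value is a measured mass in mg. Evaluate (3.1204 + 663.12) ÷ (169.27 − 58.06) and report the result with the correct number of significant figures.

5.9908

3.1204 + 663.12 = 666.2404, limited to 2 d.p. → 5 s.f.; 169.27 − 58.06 = 111.21, limited to 2 d.p. → 5 s.f.
Carrying full precision, 666.2404 ÷ 111.21 = 5.99083175973…; keep min(5, 5) = 5 s.f.
Rounded to 5 significant figures: 5.9908.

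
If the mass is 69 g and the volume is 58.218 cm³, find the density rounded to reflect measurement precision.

density = 69 g ÷ 58.218 cm³ = 1.18520045347… g/cm³.
69 has 2 significant figures; 58.218 has 5.
Division/multiplication keeps the fewest: 2 significant figures.
Rounded: 1.2 g/cm³.

1.2 g/cm³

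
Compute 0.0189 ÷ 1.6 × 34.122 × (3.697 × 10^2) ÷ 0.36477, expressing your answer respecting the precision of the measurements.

4.1 × 10^2

0.0189 ÷ 1.6 × 34.122 × (3.697 × 10^2) ÷ 0.36477 = 408.51371114…
Multiplication/division keeps the fewest significant figures: 0.0189 → 3 s.f., 1.6 → 2 s.f., 34.122 → 5 s.f., 3.697 × 10^2 → 4 s.f., 0.36477 → 5 s.f.; limit is 2.
Rounded to 2 significant figures: 4.1 × 10^2.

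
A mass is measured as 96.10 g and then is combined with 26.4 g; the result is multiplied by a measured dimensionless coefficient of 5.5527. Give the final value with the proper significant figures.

680.2 g

96.10 g + 26.4 g = 122.50 g; the sum is limited to 1 decimal place (4 s.f.).
Carrying full precision, 122.50 × 5.5527 = 680.20575 g; 5.5527 has 5 s.f., so the result keeps min(4, 5) = 4 s.f.
Rounded to 4 significant figures: 680.2 g.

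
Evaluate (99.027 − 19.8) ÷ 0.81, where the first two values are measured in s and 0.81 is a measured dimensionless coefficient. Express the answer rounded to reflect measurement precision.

98 s

99.027 s − 19.8 s = 79.227 s; the difference is limited to 1 decimal place (3 s.f.).
Carrying full precision, 79.227 ÷ 0.81 = 97.8111111111… s; 0.81 has 2 s.f., so the result keeps min(3, 2) = 2 s.f.
Rounded to 2 significant figures: 98 s.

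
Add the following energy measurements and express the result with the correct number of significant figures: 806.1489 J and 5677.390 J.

6483.539 J

806.1489 J + 5677.390 J = 6483.5389 J.
Addition/subtraction keeps the fewest decimal places: 806.1489 → 4 decimal places, 5677.390 → 3 decimal places; limit is 3.
Rounded to 3 decimal places: 6483.539 J.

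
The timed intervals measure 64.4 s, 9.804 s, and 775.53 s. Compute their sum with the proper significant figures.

849.7 s

64.4 s + 9.804 s + 775.53 s = 849.734 s.
Addition/subtraction keeps the fewest decimal places: 64.4 → 1 decimal place, 9.804 → 3 decimal places, 775.53 → 2 decimal places; limit is 1.
Rounded to 1 decimal place: 849.7 s.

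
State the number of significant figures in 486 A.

3

486: every digit is nonzero and significant.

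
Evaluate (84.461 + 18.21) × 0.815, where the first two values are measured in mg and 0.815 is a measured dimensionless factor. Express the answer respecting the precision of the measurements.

84.461 mg + 18.21 mg = 102.671 mg; the sum is limited to 2 decimal places (5 s.f.).
Carrying full precision, 102.671 × 0.815 = 83.676865 mg; 0.815 has 3 s.f., so the result keeps min(5, 3) = 3 s.f.
Rounded to 3 significant figures: 83.7 mg.

83.7 mg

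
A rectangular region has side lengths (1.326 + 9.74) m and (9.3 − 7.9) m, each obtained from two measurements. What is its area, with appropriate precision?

15 m²

1.326 + 9.74 = 11.066, limited to 2 d.p. → 4 s.f.; 9.3 − 7.9 = 1.4, limited to 1 d.p. → 2 s.f.
Carrying full precision, 11.066 × 1.4 = 15.4924; keep min(4, 2) = 2 s.f.
Rounded to 2 significant figures: 15 m².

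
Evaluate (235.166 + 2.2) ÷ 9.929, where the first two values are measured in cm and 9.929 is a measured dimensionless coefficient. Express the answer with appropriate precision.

235.166 cm + 2.2 cm = 237.366 cm; the sum is limited to 1 decimal place (4 s.f.).
Carrying full precision, 237.366 ÷ 9.929 = 23.9063349783… cm; 9.929 has 4 s.f., so the result keeps min(4, 4) = 4 s.f.
Rounded to 4 significant figures: 23.91 cm.

23.91 cm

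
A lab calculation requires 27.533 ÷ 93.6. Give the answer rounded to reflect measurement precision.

27.533 ÷ 93.6 = 0.294155982906…
Multiplication/division keeps the fewest significant figures: 27.533 → 5 s.f., 93.6 → 3 s.f.; limit is 3.
Rounded to 3 significant figures: 0.294.

0.294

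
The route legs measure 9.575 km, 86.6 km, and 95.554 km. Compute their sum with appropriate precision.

191.7 km

9.575 km + 86.6 km + 95.554 km = 191.729 km.
Addition/subtraction keeps the fewest decimal places: 9.575 → 3 decimal places, 86.6 → 1 decimal place, 95.554 → 3 decimal places; limit is 1.
Rounded to 1 decimal place: 191.7 km.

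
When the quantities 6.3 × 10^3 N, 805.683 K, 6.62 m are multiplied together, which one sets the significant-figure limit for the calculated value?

6.3 × 10^3 N → 2 s.f.; 805.683 K → 6 s.f.; 6.62 m → 3 s.f.
The fewest is 2 significant figures, from 6.3 × 10^3 N.

6.3 × 10^3 N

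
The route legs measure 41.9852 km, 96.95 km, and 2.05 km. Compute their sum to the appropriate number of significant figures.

41.9852 km + 96.95 km + 2.05 km = 140.9852 km.
Addition/subtraction keeps the fewest decimal places: 41.9852 → 4 decimal places, 96.95 → 2 decimal places, 2.05 → 2 decimal places; limit is 2.
Rounded to 2 decimal places: 140.99 km.

140.99 km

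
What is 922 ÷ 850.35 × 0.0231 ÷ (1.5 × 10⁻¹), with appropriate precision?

0.17

922 ÷ 850.35 × 0.0231 ÷ (1.5 × 10⁻¹) = 0.166975951079…
Multiplication/division keeps the fewest significant figures: 922 → 3 s.f., 850.35 → 5 s.f., 0.0231 → 3 s.f., 1.5 × 10⁻¹ → 2 s.f.; limit is 2.
Rounded to 2 significant figures: 0.17.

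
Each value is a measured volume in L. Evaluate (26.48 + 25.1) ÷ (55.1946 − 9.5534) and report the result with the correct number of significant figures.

1.13

26.48 + 25.1 = 51.58, limited to 1 d.p. → 3 s.f.; 55.1946 − 9.5534 = 45.6412, limited to 4 d.p. → 6 s.f.
Carrying full precision, 51.58 ÷ 45.6412 = 1.1301192782…; keep min(3, 6) = 3 s.f.
Rounded to 3 significant figures: 1.13.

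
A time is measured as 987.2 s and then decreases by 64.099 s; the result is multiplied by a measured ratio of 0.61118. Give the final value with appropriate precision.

987.2 s − 64.099 s = 923.101 s; the difference is limited to 1 decimal place (4 s.f.).
Carrying full precision, 923.101 × 0.61118 = 564.18086918 s; 0.61118 has 5 s.f., so the result keeps min(4, 5) = 4 s.f.
Rounded to 4 significant figures: 564.2 s.

564.2 s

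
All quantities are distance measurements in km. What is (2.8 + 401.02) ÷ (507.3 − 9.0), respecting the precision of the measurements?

0.8104

2.8 + 401.02 = 403.82, limited to 1 d.p. → 4 s.f.; 507.3 − 9.0 = 498.3, limited to 1 d.p. → 4 s.f.
Carrying full precision, 403.82 ÷ 498.3 = 0.81039534417…; keep min(4, 4) = 4 s.f.
Rounded to 4 significant figures: 0.8104.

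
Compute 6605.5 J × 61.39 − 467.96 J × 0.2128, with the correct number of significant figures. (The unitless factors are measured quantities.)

4.054 × 10^5 J

6605.5 × 61.39 = 405511.645 → 4.055 × 10^5 J (4 s.f., last digit at the 10^2 place).
467.96 × 0.2128 = 99.581888 → 99.58 J (4 s.f., last digit at the 10^-2 place).
Difference: 405412.063112 J; keep the coarser place, 10^2.
Result: 4.054 × 10^5 J.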